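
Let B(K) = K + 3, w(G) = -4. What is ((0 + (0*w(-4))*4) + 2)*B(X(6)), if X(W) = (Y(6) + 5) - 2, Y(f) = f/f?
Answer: 14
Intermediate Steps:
Y(f) = 1
X(W) = 4 (X(W) = (1 + 5) - 2 = 6 - 2 = 4)
B(K) = 3 + K
((0 + (0*w(-4))*4) + 2)*B(X(6)) = ((0 + (0*(-4))*4) + 2)*(3 + 4) = ((0 + 0*4) + 2)*7 = ((0 + 0) + 2)*7 = (0 + 2)*7 = 2*7 = 14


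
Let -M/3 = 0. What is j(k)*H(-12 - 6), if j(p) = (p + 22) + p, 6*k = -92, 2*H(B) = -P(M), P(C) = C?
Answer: 0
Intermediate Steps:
M = 0 (M = -3*0 = 0)
H(B) = 0 (H(B) = (-1*0)/2 = (½)*0 = 0)
k = -46/3 (k = (⅙)*(-92) = -46/3 ≈ -15.333)
j(p) = 22 + 2*p (j(p) = (22 + p) + p = 22 + 2*p)
j(k)*H(-12 - 6) = (22 + 2*(-46/3))*0 = (22 - 92/3)*0 = -26/3*0 = 0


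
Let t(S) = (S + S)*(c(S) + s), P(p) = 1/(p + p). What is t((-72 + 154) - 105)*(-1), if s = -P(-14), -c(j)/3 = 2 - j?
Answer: -48277/14 ≈ -3448.4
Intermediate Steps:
P(p) = 1/(2*p)
c(j) = -6 + 3*j (c(j) = -3*(2 - j) = -6 + 3*j)
s = 1/28 (s = -1/(2*(-14)) = -(-1)/(2*14) = -1*(-1/28) = 1/28 ≈ 0.035714)
t(S) = 2*S*(-167/28 + 3*S) (t(S) = (S + S)*((-6 + 3*S) + 1/28) = (2*S)*(-167/28 + 3*S) = 2*S*(-167/28 + 3*S))
t((-72 + 154) - 105)*(-1) = (((-72 + 154) - 105)*(-167 + 84*((-72 + 154) - 105))/14)*(-1) = ((82 - 105)*(-167 + 84*(82 - 105))/14)*(-1) = ((1/14)*(-23)*(-167 + 84*(-23)))*(-1) = ((1/14)*(-23)*(-167 - 1932))*(-1) = ((1/14)*(-23)*(-2099))*(-1) = (48277/14)*(-1) = -48277/14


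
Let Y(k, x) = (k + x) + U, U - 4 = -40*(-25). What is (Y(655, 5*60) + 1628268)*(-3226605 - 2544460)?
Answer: -9408145981755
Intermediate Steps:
U = 1004 (U = 4 - 40*(-25) = 4 + 1000 = 1004)
Y(k, x) = 1004 + k + x (Y(k, x) = (k + x) + 1004 = 1004 + k + x)
(Y(655, 5*60) + 1628268)*(-3226605 - 2544460) = ((1004 + 655 + 5*60) + 1628268)*(-3226605 - 2544460) = ((1004 + 655 + 300) + 1628268)*(-5771065) = (1959 + 1628268)*(-5771065) = 1630227*(-5771065) = -9408145981755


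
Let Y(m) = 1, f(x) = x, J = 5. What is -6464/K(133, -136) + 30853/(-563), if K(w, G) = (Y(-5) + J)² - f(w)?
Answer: 646491/54611 ≈ 11.838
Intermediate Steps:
K(w, G) = 36 - w (K(w, G) = (1 + 5)² - w = 6² - w = 36 - w)
-6464/K(133, -136) + 30853/(-563) = -6464/(36 - 1*133) + 30853/(-563) = -6464/(36 - 133) + 30853*(-1/563) = -6464/(-97) - 30853/563 = -6464*(-1/97) - 30853/563 = 6464/97 - 30853/563 = 646491/54611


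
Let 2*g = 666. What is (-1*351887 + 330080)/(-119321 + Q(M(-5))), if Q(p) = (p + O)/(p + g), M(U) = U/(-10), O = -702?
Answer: 632403/3460370 ≈ 0.18276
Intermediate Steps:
g = 333 (g = (½)*666 = 333)
M(U) = -U/10 (M(U) = U*(-⅒) = -U/10)
Q(p) = (-702 + p)/(333 + p) (Q(p) = (p - 702)/(p + 333) = (-702 + p)/(333 + p))
(-1*351887 + 330080)/(-119321 + Q(M(-5))) = (-1*351887 + 330080)/(-119321 + (-702 - ⅒*(-5))/(333 - ⅒*(-5))) = (-351887 + 330080)/(-119321 + (-702 + ½)/(333 + ½)) = -21807/(-119321 - 1403/2/(667/2)) = -21807/(-119321 + (2/667)*(-1403/2)) = -21807/(-119321 - 61/29) = -21807/(-3460370/29) = -21807*(-29/3460370) = 632403/3460370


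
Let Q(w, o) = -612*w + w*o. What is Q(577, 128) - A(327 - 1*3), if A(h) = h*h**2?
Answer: -34291492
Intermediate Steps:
Q(w, o) = -612*w + o*w
A(h) = h**3
Q(577, 128) - A(327 - 1*3) = 577*(-612 + 128) - (327 - 1*3)**3 = 577*(-484) - (327 - 3)**3 = -279268 - 1*324**3 = -279268 - 1*34012224 = -279268 - 34012224 = -34291492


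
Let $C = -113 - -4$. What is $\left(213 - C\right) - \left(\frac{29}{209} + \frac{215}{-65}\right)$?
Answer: $\frac{883484}{2717} \approx 325.17$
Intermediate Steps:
$C = -109$ ($C = -113 + 4 = -109$)
$\left(213 - C\right) - \left(\frac{29}{209} + \frac{215}{-65}\right) = \left(213 - -109\right) - \left(\frac{29}{209} + \frac{215}{-65}\right) = \left(213 + 109\right) - \left(29 \cdot \frac{1}{209} + 215 \left(- \frac{1}{65}\right)\right) = 322 - \left(\frac{29}{209} - \frac{43}{13}\right) = 322 - - \frac{8610}{2717} = 322 + \frac{8610}{2717} = \frac{883484}{2717}$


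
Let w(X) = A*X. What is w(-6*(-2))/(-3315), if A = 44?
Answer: -176/1105 ≈ -0.15928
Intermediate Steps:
w(X) = 44*X
w(-6*(-2))/(-3315) = (44*(-6*(-2)))/(-3315) = (44*(-2*(-6)))*(-1/3315) = (44*12)*(-1/3315) = 528*(-1/3315) = -176/1105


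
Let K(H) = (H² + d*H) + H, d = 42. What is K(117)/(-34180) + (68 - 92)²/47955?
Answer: -14633832/27318365 ≈ -0.53568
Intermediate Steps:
K(H) = H² + 43*H (K(H) = (H² + 42*H) + H = H² + 43*H)
K(117)/(-34180) + (68 - 92)²/47955 = (117*(43 + 117))/(-34180) + (68 - 92)²/47955 = (117*160)*(-1/34180) + (-24)²*(1/47955) = 18720*(-1/34180) + 576*(1/47955) = -936/1709 + 192/15985 = -14633832/27318365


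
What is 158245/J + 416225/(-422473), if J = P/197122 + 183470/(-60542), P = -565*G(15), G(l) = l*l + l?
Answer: -39893383696764520362/937371866024971 ≈ -42559.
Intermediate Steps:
G(l) = l + l² (G(l) = l² + l = l + l²)
P = -135600 (P = -8475*(1 + 15) = -8475*16 = -565*240 = -135600)
J = -11093867135/2983540031 (J = -135600/197122 + 183470/(-60542) = -135600*1/197122 + 183470*(-1/60542) = -67800/98561 - 91735/30271 = -11093867135/2983540031 ≈ -3.7184)
158245/J + 416225/(-422473) = 158245/(-11093867135/2983540031) + 416225/(-422473) = 158245*(-2983540031/11093867135) + 416225*(-1/422473) = -94426058441119/2218773427 - 416225/422473 = -39893383696764520362/937371866024971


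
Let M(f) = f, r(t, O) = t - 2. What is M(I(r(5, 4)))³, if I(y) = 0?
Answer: 0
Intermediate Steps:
r(t, O) = -2 + t
M(I(r(5, 4)))³ = 0³ = 0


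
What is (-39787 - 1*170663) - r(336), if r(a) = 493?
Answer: -210943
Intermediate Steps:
(-39787 - 1*170663) - r(336) = (-39787 - 1*170663) - 1*493 = (-39787 - 170663) - 493 = -210450 - 493 = -210943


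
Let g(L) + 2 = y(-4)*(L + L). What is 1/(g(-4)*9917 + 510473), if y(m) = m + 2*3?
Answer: 1/331967 ≈ 3.0123e-6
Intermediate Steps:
y(m) = 6 + m (y(m) = m + 6 = 6 + m)
g(L) = -2 + 4*L (g(L) = -2 + (6 - 4)*(L + L) = -2 + 2*(2*L) = -2 + 4*L)
1/(g(-4)*9917 + 510473) = 1/((-2 + 4*(-4))*9917 + 510473) = 1/((-2 - 16)*9917 + 510473) = 1/(-18*9917 + 510473) = 1/(-178506 + 510473) = 1/331967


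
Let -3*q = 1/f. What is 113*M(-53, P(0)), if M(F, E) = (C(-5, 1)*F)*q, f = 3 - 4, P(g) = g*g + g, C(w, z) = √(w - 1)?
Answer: -5989*I*√6/3 ≈ -4890.0*I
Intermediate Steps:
C(w, z) = √(-1 + w)
P(g) = g + g² (P(g) = g² + g = g + g²)
f = -1
q = ⅓ (q = -⅓/(-1) = -⅓*(-1) = ⅓ ≈ 0.33333)
M(F, E) = I*F*√6/3 (M(F, E) = (√(-1 - 5)*F)*(⅓) = (√(-6)*F)*(⅓) = ((I*√6)*F)*(⅓) = (I*F*√6)*(⅓) = I*F*√6/3)
113*M(-53, P(0)) = 113*((⅓)*I*(-53)*√6) = 113*(-53*I*√6/3) = -5989*I*√6/3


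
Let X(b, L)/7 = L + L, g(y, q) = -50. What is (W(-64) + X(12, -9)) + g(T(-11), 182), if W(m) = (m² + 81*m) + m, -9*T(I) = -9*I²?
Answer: -1328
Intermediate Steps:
T(I) = I² (T(I) = -(-1)*I² = I²)
X(b, L) = 14*L (X(b, L) = 7*(L + L) = 7*(2*L) = 14*L)
W(m) = m² + 82*m
(W(-64) + X(12, -9)) + g(T(-11), 182) = (-64*(82 - 64) + 14*(-9)) - 50 = (-64*18 - 126) - 50 = (-1152 - 126) - 50 = -1278 - 50 = -1328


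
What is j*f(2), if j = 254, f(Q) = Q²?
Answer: 1016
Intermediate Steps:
j*f(2) = 254*2² = 254*4 = 1016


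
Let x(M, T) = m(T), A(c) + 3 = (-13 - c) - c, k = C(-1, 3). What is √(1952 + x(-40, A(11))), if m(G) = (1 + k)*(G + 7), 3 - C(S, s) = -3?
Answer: √1735 ≈ 41.653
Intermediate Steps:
C(S, s) = 6 (C(S, s) = 3 - 1*(-3) = 3 + 3 = 6)
k = 6
A(c) = -16 - 2*c (A(c) = -3 + ((-13 - c) - c) = -3 + (-13 - 2*c) = -16 - 2*c)
m(G) = 49 + 7*G (m(G) = (1 + 6)*(G + 7) = 7*(7 + G) = 49 + 7*G)
x(M, T) = 49 + 7*T
√(1952 + x(-40, A(11))) = √(1952 + (49 + 7*(-16 - 2*11))) = √(1952 + (49 + 7*(-16 - 22))) = √(1952 + (49 + 7*(-38))) = √(1952 + (49 - 266)) = √(1952 - 217) = √1735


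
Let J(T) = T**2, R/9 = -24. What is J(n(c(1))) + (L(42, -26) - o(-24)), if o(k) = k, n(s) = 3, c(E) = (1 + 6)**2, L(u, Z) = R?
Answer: -183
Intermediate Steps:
R = -216 (R = 9*(-24) = -216)
L(u, Z) = -216
c(E) = 49 (c(E) = 7**2 = 49)
J(n(c(1))) + (L(42, -26) - o(-24)) = 3**2 + (-216 - 1*(-24)) = 9 + (-216 + 24) = 9 - 192 = -183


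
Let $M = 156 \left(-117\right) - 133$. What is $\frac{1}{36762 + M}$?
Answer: $\frac{1}{18377} \approx 5.4416 \cdot 10^{-5}$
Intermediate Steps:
$M = -18385$ ($M = -18252 - 133 = -18385$)
$\frac{1}{36762 + M} = \frac{1}{36762 - 18385} = \frac{1}{18377}$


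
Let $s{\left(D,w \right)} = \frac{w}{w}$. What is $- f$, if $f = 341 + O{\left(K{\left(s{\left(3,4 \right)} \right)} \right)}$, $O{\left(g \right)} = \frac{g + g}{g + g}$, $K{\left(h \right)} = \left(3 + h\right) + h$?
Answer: $-342$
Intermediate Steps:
$s{\left(D,w \right)} = 1$
$K{\left(h \right)} = 3 + 2 h$
$O{\left(g \right)} = 1$ ($O{\left(g \right)} = \frac{2 g}{2 g} = 2 g \frac{1}{2 g} = 1$)
$f = 342$ ($f = 341 + 1 = 342$)
$- f = \left(-1\right) 342 = -342$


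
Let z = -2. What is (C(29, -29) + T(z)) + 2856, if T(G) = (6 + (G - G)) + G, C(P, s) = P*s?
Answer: 2019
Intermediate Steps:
T(G) = 6 + G (T(G) = (6 + 0) + G = 6 + G)
(C(29, -29) + T(z)) + 2856 = (29*(-29) + (6 - 2)) + 2856 = (-841 + 4) + 2856 = -837 + 2856 = 2019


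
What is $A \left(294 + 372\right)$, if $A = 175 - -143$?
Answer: $211788$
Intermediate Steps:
$A = 318$ ($A = 175 + 143 = 318$)
$A \left(294 + 372\right) = 318 \left(294 + 372\right) = 318 \cdot 666 = 211788$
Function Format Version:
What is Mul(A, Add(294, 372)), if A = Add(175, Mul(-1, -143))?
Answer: 211788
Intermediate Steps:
A = 318 (A = Add(175, 143) = 318)
Mul(A, Add(294, 372)) = Mul(318, Add(294, 372)) = Mul(318, 666) = 211788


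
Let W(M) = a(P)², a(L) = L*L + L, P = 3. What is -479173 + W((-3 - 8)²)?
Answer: -479029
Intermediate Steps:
a(L) = L + L² (a(L) = L² + L = L + L²)
W(M) = 144 (W(M) = (3*(1 + 3))² = (3*4)² = 12² = 144)
-479173 + W((-3 - 8)²) = -479173 + 144 = -479029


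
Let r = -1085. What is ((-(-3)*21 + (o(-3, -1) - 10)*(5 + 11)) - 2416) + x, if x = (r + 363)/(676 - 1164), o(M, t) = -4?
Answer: -628427/244 ≈ -2575.5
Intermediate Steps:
x = 361/244 (x = (-1085 + 363)/(676 - 1164) = -722/(-488) = -722*(-1/488) = 361/244 ≈ 1.4795)
((-(-3)*21 + (o(-3, -1) - 10)*(5 + 11)) - 2416) + x = ((-(-3)*21 + (-4 - 10)*(5 + 11)) - 2416) + 361/244 = ((-3*(-21) - 14*16) - 2416) + 361/244 = ((63 - 224) - 2416) + 361/244 = (-161 - 2416) + 361/244 = -2577 + 361/244 = -628427/244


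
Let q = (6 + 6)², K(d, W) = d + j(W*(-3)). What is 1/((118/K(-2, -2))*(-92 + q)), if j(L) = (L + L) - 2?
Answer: 1/767 ≈ 0.0013038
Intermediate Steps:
j(L) = -2 + 2*L (j(L) = 2*L - 2 = -2 + 2*L)
K(d, W) = -2 + d - 6*W (K(d, W) = d + (-2 + 2*(W*(-3))) = d + (-2 + 2*(-3*W)) = d + (-2 - 6*W) = -2 + d - 6*W)
q = 144 (q = 12² = 144)
1/((118/K(-2, -2))*(-92 + q)) = 1/((118/(-2 - 2 - 6*(-2)))*(-92 + 144)) = 1/((118/(-2 - 2 + 12))*52) = 1/((118/8)*52) = 1/((118*(⅛))*52) = 1/((59/4)*52) = 1/767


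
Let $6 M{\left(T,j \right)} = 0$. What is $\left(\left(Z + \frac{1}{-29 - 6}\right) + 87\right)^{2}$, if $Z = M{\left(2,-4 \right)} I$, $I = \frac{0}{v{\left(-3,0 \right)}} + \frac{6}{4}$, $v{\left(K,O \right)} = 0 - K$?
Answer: $\frac{9265936}{1225} \approx 7564.0$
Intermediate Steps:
$v{\left(K,O \right)} = - K$
$M{\left(T,j \right)} = 0$ ($M{\left(T,j \right)} = \frac{1}{6} \cdot 0 = 0$)
$I = \frac{3}{2}$ ($I = \frac{0}{\left(-1\right) \left(-3\right)} + \frac{6}{4} = \frac{0}{3} + 6 \cdot \frac{1}{4} = 0 \cdot \frac{1}{3} + \frac{3}{2} = 0 + \frac{3}{2} = \frac{3}{2} \approx 1.5$)
$Z = 0$ ($Z = 0 \cdot \frac{3}{2} = 0$)
$\left(\left(Z + \frac{1}{-29 - 6}\right) + 87\right)^{2} = \left(\left(0 + \frac{1}{-29 - 6}\right) + 87\right)^{2} = \left(\left(0 + \frac{1}{-35}\right) + 87\right)^{2} = \left(\left(0 - \frac{1}{35}\right) + 87\right)^{2} = \left(- \frac{1}{35} + 87\right)^{2} = \left(\frac{3044}{35}\right)^{2} = \frac{9265936}{1225}$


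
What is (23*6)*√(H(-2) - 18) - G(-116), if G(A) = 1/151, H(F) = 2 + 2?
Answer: -1/151 + 138*I*√14 ≈ -0.0066225 + 516.35*I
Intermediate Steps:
H(F) = 4
G(A) = 1/151
(23*6)*√(H(-2) - 18) - G(-116) = (23*6)*√(4 - 18) - 1*1/151 = 138*√(-14) - 1/151 = 138*(I*√14) - 1/151 = 138*I*√14 - 1/151 = -1/151 + 138*I*√14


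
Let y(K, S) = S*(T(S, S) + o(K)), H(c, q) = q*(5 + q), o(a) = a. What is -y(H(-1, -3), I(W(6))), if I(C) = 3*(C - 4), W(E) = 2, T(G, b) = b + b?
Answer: -108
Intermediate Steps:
T(G, b) = 2*b
I(C) = -12 + 3*C (I(C) = 3*(-4 + C) = -12 + 3*C)
y(K, S) = S*(K + 2*S) (y(K, S) = S*(2*S + K) = S*(K + 2*S))
-y(H(-1, -3), I(W(6))) = -(-12 + 3*2)*(-3*(5 - 3) + 2*(-12 + 3*2)) = -(-12 + 6)*(-3*2 + 2*(-12 + 6)) = -(-6)*(-6 + 2*(-6)) = -(-6)*(-6 - 12) = -(-6)*(-18) = -1*108 = -108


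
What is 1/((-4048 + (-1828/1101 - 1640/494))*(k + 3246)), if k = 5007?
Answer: -90649/3032140623792 ≈ -2.9896e-8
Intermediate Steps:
1/((-4048 + (-1828/1101 - 1640/494))*(k + 3246)) = 1/((-4048 + (-1828/1101 - 1640/494))*(5007 + 3246)) = 1/((-4048 + (-1828*1/1101 - 1640*1/494))*8253) = 1/((-4048 + (-1828/1101 - 820/247))*8253) = 1/((-4048 - 1354336/271947)*8253) = 1/(-1102195792/271947*8253) = 1/(-3032140623792/90649) = -90649/3032140623792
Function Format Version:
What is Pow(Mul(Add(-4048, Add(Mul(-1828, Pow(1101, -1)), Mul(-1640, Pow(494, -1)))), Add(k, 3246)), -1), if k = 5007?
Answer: Rational(-90649, 3032140623792) ≈ -2.9896e-8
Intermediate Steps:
Pow(Mul(Add(-4048, Add(Mul(-1828, Pow(1101, -1)), Mul(-1640, Pow(494, -1)))), Add(k, 3246)), -1) = Pow(Mul(Add(-4048, Add(Mul(-1828, Pow(1101, -1)), Mul(-1640, Pow(494, -1)))), Add(5007, 3246)), -1) = Pow(Mul(Add(-4048, Add(Mul(-1828, Rational(1, 1101)), Mul(-1640, Rational(1, 494)))), 8253), -1) = Pow(Mul(Add(-4048, Add(Rational(-1828, 1101), Rational(-820, 247))), 8253), -1) = Pow(Mul(Add(-4048, Rational(-1354336, 271947)), 8253), -1) = Pow(Mul(Rational(-1102195792, 271947), 8253), -1) = Pow(Rational(-3032140623792, 90649), -1) = Rational(-90649, 3032140623792)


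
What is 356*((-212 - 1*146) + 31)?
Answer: -116412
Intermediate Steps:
356*((-212 - 1*146) + 31) = 356*((-212 - 146) + 31) = 356*(-358 + 31) = 356*(-327) = -116412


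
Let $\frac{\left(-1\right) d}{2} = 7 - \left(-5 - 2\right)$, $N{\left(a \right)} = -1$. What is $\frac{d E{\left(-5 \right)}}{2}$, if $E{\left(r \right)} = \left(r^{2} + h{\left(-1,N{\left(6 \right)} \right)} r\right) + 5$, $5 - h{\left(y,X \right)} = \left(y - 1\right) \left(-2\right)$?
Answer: $-350$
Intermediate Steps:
$h{\left(y,X \right)} = 3 + 2 y$ ($h{\left(y,X \right)} = 5 - \left(y - 1\right) \left(-2\right) = 5 - \left(-1 + y\right) \left(-2\right) = 5 - \left(2 - 2 y\right) = 5 + \left(-2 + 2 y\right) = 3 + 2 y$)
$d = -28$ ($d = - 2 \left(7 - \left(-5 - 2\right)\right) = - 2 \left(7 - -7\right) = - 2 \left(7 + 7\right) = \left(-2\right) 14 = -28$)
$E{\left(r \right)} = 5 + r + r^{2}$ ($E{\left(r \right)} = \left(r^{2} + \left(3 + 2 \left(-1\right)\right) r\right) + 5 = \left(r^{2} + \left(3 - 2\right) r\right) + 5 = \left(r^{2} + 1 r\right) + 5 = \left(r^{2} + r\right) + 5 = \left(r + r^{2}\right) + 5 = 5 + r + r^{2}$)
$\frac{d E{\left(-5 \right)}}{2} = \frac{\left(-28\right) \left(5 - 5 + \left(-5\right)^{2}\right)}{2} = - 28 \left(5 - 5 + 25\right) \frac{1}{2} = \left(-28\right) 25 \cdot \frac{1}{2} = \left(-700\right) \frac{1}{2} = -350$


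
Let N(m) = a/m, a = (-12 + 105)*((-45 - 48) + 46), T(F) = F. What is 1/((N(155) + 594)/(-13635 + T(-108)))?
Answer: -22905/943 ≈ -24.289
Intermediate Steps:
a = -4371 (a = 93*(-93 + 46) = 93*(-47) = -4371)
N(m) = -4371/m
1/((N(155) + 594)/(-13635 + T(-108))) = 1/((-4371/155 + 594)/(-13635 - 108)) = 1/((-4371*1/155 + 594)/(-13743)) = 1/((-141/5 + 594)*(-1/13743)) = 1/((2829/5)*(-1/13743)) = 1/(-943/22905) = -22905/943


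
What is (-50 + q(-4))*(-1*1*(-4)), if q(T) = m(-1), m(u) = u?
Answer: -204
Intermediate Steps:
q(T) = -1
(-50 + q(-4))*(-1*1*(-4)) = (-50 - 1)*(-1*1*(-4)) = -(-51)*(-4) = -51*4 = -204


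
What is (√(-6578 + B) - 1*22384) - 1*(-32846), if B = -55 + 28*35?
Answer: 10462 + I*√5653 ≈ 10462.0 + 75.186*I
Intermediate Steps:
B = 925 (B = -55 + 980 = 925)
(√(-6578 + B) - 1*22384) - 1*(-32846) = (√(-6578 + 925) - 1*22384) - 1*(-32846) = (√(-5653) - 22384) + 32846 = (I*√5653 - 22384) + 32846 = (-22384 + I*√5653) + 32846 = 10462 + I*√5653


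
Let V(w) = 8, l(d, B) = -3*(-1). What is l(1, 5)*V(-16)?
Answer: 24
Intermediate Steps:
l(d, B) = 3
l(1, 5)*V(-16) = 3*8 = 24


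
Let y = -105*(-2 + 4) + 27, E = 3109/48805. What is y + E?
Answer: -8928206/48805 ≈ -182.94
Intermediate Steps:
E = 3109/48805 (E = 3109*(1/48805) = 3109/48805 ≈ 0.063702)
y = -183 (y = -105*2 + 27 = -35*6 + 27 = -210 + 27 = -183)
y + E = -183 + 3109/48805 = -8928206/48805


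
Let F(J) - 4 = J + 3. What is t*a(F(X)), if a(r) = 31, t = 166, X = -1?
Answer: 5146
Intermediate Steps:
F(J) = 7 + J (F(J) = 4 + (J + 3) = 4 + (3 + J) = 7 + J)
t*a(F(X)) = 166*31 = 5146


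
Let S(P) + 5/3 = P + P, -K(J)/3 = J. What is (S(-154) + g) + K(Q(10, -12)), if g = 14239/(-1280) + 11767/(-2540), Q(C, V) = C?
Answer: -173332963/487680 ≈ -355.42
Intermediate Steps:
K(J) = -3*J
S(P) = -5/3 + 2*P (S(P) = -5/3 + (P + P) = -5/3 + 2*P)
g = -2561441/162560 (g = 14239*(-1/1280) + 11767*(-1/2540) = -14239/1280 - 11767/2540 = -2561441/162560 ≈ -15.757)
(S(-154) + g) + K(Q(10, -12)) = ((-5/3 + 2*(-154)) - 2561441/162560) - 3*10 = ((-5/3 - 308) - 2561441/162560) - 30 = (-929/3 - 2561441/162560) - 30 = -158702563/487680 - 30 = -173332963/487680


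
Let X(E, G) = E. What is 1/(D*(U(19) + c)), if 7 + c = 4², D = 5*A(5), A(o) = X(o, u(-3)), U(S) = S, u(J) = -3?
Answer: 1/700 ≈ 0.0014286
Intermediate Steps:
A(o) = o
D = 25 (D = 5*5 = 25)
c = 9 (c = -7 + 4² = -7 + 16 = 9)
1/(D*(U(19) + c)) = 1/(25*(19 + 9)) = 1/(25*28) = 1/700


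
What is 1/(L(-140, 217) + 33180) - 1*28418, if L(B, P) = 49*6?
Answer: -951264131/33474 ≈ -28418.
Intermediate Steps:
L(B, P) = 294
1/(L(-140, 217) + 33180) - 1*28418 = 1/(294 + 33180) - 1*28418 = 1/33474 - 28418 = -951264131/33474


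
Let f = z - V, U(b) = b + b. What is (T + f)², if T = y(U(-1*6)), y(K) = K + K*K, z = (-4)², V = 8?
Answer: 19600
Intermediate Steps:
U(b) = 2*b
z = 16
y(K) = K + K²
T = 132 (T = (2*(-1*6))*(1 + 2*(-1*6)) = (2*(-6))*(1 + 2*(-6)) = -12*(1 - 12) = -12*(-11) = 132)
f = 8 (f = 16 - 1*8 = 16 - 8 = 8)
(T + f)² = (132 + 8)² = 140² = 19600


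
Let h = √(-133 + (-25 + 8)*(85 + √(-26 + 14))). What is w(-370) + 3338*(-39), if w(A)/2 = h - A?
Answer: -129442 + 2*√(-1578 - 34*I*√3) ≈ -1.2944e+5 - 79.462*I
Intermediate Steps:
h = √(-1578 - 34*I*√3) (h = √(-133 - 17*(85 + √(-12))) = √(-133 - 17*(85 + 2*I*√3)) = √(-133 + (-1445 - 34*I*√3)) = √(-1578 - 34*I*√3) ≈ 0.7411 - 39.731*I)
w(A) = -2*A + 2*√(-1578 - 34*I*√3) (w(A) = 2*(√(-1578 - 34*I*√3) - A) = -2*A + 2*√(-1578 - 34*I*√3))
w(-370) + 3338*(-39) = (-2*(-370) + 2*√(-1578 - 34*I*√3)) + 3338*(-39) = (740 + 2*√(-1578 - 34*I*√3)) - 130182 = -129442 + 2*√(-1578 - 34*I*√3)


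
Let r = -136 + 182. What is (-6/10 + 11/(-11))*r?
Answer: -368/5 ≈ -73.600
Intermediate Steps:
r = 46
(-6/10 + 11/(-11))*r = (-6/10 + 11/(-11))*46 = (-6*1/10 + 11*(-1/11))*46 = (-3/5 - 1)*46 = -8/5*46 = -368/5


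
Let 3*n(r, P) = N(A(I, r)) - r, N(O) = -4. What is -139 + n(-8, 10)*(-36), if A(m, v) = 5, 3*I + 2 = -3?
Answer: -187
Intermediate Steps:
I = -5/3 (I = -⅔ + (⅓)*(-3) = -⅔ - 1 = -5/3 ≈ -1.6667)
n(r, P) = -4/3 - r/3 (n(r, P) = (-4 - r)/3 = -4/3 - r/3)
-139 + n(-8, 10)*(-36) = -139 + (-4/3 - ⅓*(-8))*(-36) = -139 + (-4/3 + 8/3)*(-36) = -139 + (4/3)*(-36) = -139 - 48 = -187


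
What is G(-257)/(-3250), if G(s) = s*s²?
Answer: 16974593/3250 ≈ 5223.0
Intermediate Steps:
G(s) = s³
G(-257)/(-3250) = (-257)³/(-3250) = -16974593*(-1/3250) = 16974593/3250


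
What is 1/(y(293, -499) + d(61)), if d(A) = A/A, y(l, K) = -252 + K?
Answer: -1/750 ≈ -0.0013333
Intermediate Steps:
d(A) = 1
1/(y(293, -499) + d(61)) = 1/((-252 - 499) + 1) = 1/(-751 + 1) = 1/(-750) = -1/750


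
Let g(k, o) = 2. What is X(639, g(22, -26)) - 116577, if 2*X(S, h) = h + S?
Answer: -232513/2 ≈ -1.1626e+5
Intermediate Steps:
X(S, h) = S/2 + h/2 (X(S, h) = (h + S)/2 = (S + h)/2 = S/2 + h/2)
X(639, g(22, -26)) - 116577 = ((1/2)*639 + (1/2)*2) - 116577 = (639/2 + 1) - 116577 = 641/2 - 116577 = -232513/2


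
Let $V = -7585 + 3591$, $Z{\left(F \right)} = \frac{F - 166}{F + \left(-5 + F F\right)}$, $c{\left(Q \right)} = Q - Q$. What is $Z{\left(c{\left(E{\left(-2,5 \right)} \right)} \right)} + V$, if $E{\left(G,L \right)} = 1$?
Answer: $- \frac{19804}{5} \approx -3960.8$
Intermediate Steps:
$c{\left(Q \right)} = 0$
$Z{\left(F \right)} = \frac{-166 + F}{-5 + F + F^{2}}$ ($Z{\left(F \right)} = \frac{-166 + F}{F + \left(-5 + F^{2}\right)} = \frac{-166 + F}{-5 + F + F^{2}}$)
$V = -3994$
$Z{\left(c{\left(E{\left(-2,5 \right)} \right)} \right)} + V = \frac{-166 + 0}{-5 + 0 + 0^{2}} - 3994 = \frac{1}{-5 + 0 + 0} \left(-166\right) - 3994 = \frac{1}{-5} \left(-166\right) - 3994 = \left(- \frac{1}{5}\right) \left(-166\right) - 3994 = \frac{166}{5} - 3994 = - \frac{19804}{5}$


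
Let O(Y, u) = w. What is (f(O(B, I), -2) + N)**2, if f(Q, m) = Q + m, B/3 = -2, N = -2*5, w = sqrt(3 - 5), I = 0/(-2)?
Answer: (12 - I*sqrt(2))**2 ≈ 142.0 - 33.941*I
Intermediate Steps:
I = 0 (I = 0*(-1/2) = 0)
w = I*sqrt(2) (w = sqrt(-2) = I*sqrt(2) ≈ 1.4142*I)
N = -10
B = -6 (B = 3*(-2) = -6)
O(Y, u) = I*sqrt(2)
(f(O(B, I), -2) + N)**2 = ((I*sqrt(2) - 2) - 10)**2 = ((-2 + I*sqrt(2)) - 10)**2 = (-12 + I*sqrt(2))**2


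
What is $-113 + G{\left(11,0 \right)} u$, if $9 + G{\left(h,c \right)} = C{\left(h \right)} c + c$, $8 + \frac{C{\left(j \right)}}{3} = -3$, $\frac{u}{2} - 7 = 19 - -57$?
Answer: $-1607$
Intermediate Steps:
$u = 166$ ($u = 14 + 2 \left(19 - -57\right) = 14 + 2 \left(19 + 57\right) = 14 + 2 \cdot 76 = 14 + 152 = 166$)
$C{\left(j \right)} = -33$ ($C{\left(j \right)} = -24 + 3 \left(-3\right) = -24 - 9 = -33$)
$G{\left(h,c \right)} = -9 - 32 c$ ($G{\left(h,c \right)} = -9 + \left(- 33 c + c\right) = -9 - 32 c$)
$-113 + G{\left(11,0 \right)} u = -113 + \left(-9 - 0\right) 166 = -113 + \left(-9 + 0\right) 166 = -113 - 1494 = -1607$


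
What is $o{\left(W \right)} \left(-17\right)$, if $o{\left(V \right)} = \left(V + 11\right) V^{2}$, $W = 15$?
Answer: $-99450$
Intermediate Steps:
$o{\left(V \right)} = V^{2} \left(11 + V\right)$ ($o{\left(V \right)} = \left(11 + V\right) V^{2} = V^{2} \left(11 + V\right)$)
$o{\left(W \right)} \left(-17\right) = 15^{2} \left(11 + 15\right) \left(-17\right) = 225 \cdot 26 \left(-17\right) = 5850 \left(-17\right) = -99450$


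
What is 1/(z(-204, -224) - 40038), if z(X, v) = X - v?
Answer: -1/40018 ≈ -2.4989e-5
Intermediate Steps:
1/(z(-204, -224) - 40038) = 1/((-204 - 1*(-224)) - 40038) = 1/((-204 + 224) - 40038) = 1/(20 - 40038) = 1/(-40018) = -1/40018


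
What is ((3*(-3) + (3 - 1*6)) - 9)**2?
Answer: 441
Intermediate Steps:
((3*(-3) + (3 - 1*6)) - 9)**2 = ((-9 + (3 - 6)) - 9)**2 = ((-9 - 3) - 9)**2 = (-12 - 9)**2 = (-21)**2 = 441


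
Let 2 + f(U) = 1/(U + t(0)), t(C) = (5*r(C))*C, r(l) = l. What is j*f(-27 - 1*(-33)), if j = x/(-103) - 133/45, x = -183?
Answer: 30052/13905 ≈ 2.1612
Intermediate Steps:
t(C) = 5*C² (t(C) = (5*C)*C = 5*C²)
j = -5464/4635 (j = -183/(-103) - 133/45 = -183*(-1/103) - 133*1/45 = 183/103 - 133/45 = -5464/4635 ≈ -1.1789)
f(U) = -2 + 1/U (f(U) = -2 + 1/(U + 5*0²) = -2 + 1/(U + 5*0) = -2 + 1/(U + 0) = -2 + 1/U)
j*f(-27 - 1*(-33)) = -5464*(-2 + 1/(-27 - 1*(-33)))/4635 = -5464*(-2 + 1/(-27 + 33))/4635 = -5464*(-2 + 1/6)/4635 = -5464*(-2 + ⅙)/4635 = -5464/4635*(-11/6) = 30052/13905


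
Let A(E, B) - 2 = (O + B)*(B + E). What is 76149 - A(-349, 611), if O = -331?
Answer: 2787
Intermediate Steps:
A(E, B) = 2 + (-331 + B)*(B + E)
76149 - A(-349, 611) = 76149 - (2 + 611**2 - 331*611 - 331*(-349) + 611*(-349)) = 76149 - (2 + 373321 - 202241 + 115519 - 213239) = 76149 - 1*73362 = 76149 - 73362 = 2787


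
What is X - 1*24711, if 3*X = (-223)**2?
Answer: -24404/3 ≈ -8134.7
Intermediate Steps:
X = 49729/3 (X = (1/3)*(-223)**2 = (1/3)*49729 = 49729/3 ≈ 16576.)
X - 1*24711 = 49729/3 - 1*24711 = 49729/3 - 24711 = -24404/3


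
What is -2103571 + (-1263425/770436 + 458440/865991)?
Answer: -1403483627058452731/667190642076 ≈ -2.1036e+6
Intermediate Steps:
-2103571 + (-1263425/770436 + 458440/865991) = -2103571 - 740915999335/667190642076 = -1403483627058452731/667190642076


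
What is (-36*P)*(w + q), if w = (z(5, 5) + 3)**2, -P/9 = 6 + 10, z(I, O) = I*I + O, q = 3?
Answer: 5660928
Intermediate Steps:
z(I, O) = O + I**2 (z(I, O) = I**2 + O = O + I**2)
P = -144 (P = -9*(6 + 10) = -9*16 = -144)
w = 1089 (w = ((5 + 5**2) + 3)**2 = ((5 + 25) + 3)**2 = (30 + 3)**2 = 33**2 = 1089)
(-36*P)*(w + q) = (-36*(-144))*(1089 + 3) = 5184*1092 = 5660928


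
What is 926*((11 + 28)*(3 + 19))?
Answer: 794508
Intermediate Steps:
926*((11 + 28)*(3 + 19)) = 926*(39*22) = 926*858 = 794508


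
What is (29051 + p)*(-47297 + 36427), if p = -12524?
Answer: -179648490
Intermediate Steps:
(29051 + p)*(-47297 + 36427) = (29051 - 12524)*(-47297 + 36427) = 16527*(-10870) = -179648490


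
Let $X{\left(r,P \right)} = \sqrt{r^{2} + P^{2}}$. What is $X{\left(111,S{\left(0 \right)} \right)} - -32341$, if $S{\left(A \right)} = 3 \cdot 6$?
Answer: $32341 + 3 \sqrt{1405} \approx 32453.0$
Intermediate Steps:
$S{\left(A \right)} = 18$
$X{\left(r,P \right)} = \sqrt{P^{2} + r^{2}}$
$X{\left(111,S{\left(0 \right)} \right)} - -32341 = \sqrt{18^{2} + 111^{2}} - -32341 = \sqrt{324 + 12321} + 32341 = \sqrt{12645} + 32341 = 3 \sqrt{1405} + 32341 = 32341 + 3 \sqrt{1405}$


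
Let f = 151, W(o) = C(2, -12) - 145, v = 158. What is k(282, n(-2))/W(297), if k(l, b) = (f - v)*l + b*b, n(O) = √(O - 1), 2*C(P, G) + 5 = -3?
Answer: 1977/149 ≈ 13.268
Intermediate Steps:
C(P, G) = -4 (C(P, G) = -5/2 + (½)*(-3) = -5/2 - 3/2 = -4)
W(o) = -149 (W(o) = -4 - 145 = -149)
n(O) = √(-1 + O)
k(l, b) = b² - 7*l (k(l, b) = (151 - 1*158)*l + b*b = (151 - 158)*l + b² = -7*l + b² = b² - 7*l)
k(282, n(-2))/W(297) = ((√(-1 - 2))² - 7*282)/(-149) = ((√(-3))² - 1974)*(-1/149) = ((I*√3)² - 1974)*(-1/149) = (-3 - 1974)*(-1/149) = -1977*(-1/149) = 1977/149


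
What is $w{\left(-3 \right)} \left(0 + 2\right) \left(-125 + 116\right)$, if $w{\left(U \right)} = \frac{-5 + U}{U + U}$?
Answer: $-24$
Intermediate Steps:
$w{\left(U \right)} = \frac{-5 + U}{2 U}$
$w{\left(-3 \right)} \left(0 + 2\right) \left(-125 + 116\right) = \frac{-5 - 3}{2 \left(-3\right)} \left(0 + 2\right) \left(-125 + 116\right) = \frac{1}{2} \left(- \frac{1}{3}\right) \left(-8\right) 2 \left(-9\right) = \frac{4}{3} \cdot 2 \left(-9\right) = \frac{8}{3} \left(-9\right) = -24$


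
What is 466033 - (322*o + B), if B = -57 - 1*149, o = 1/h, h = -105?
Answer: 6993631/15 ≈ 4.6624e+5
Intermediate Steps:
o = -1/105 (o = 1/(-105) = -1/105 ≈ -0.0095238)
B = -206 (B = -57 - 149 = -206)
466033 - (322*o + B) = 466033 - (322*(-1/105) - 206) = 466033 - (-46/15 - 206) = 466033 - 1*(-3136/15) = 466033 + 3136/15 = 6993631/15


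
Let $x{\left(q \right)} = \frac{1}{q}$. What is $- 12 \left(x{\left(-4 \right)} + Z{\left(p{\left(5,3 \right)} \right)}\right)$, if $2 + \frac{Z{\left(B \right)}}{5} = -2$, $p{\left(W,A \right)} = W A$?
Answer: $243$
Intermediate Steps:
$p{\left(W,A \right)} = A W$
$Z{\left(B \right)} = -20$ ($Z{\left(B \right)} = -10 + 5 \left(-2\right) = -10 - 10 = -20$)
$- 12 \left(x{\left(-4 \right)} + Z{\left(p{\left(5,3 \right)} \right)}\right) = - 12 \left(\frac{1}{-4} - 20\right) = - 12 \left(- \frac{1}{4} - 20\right) = \left(-12\right) \left(- \frac{81}{4}\right) = 243$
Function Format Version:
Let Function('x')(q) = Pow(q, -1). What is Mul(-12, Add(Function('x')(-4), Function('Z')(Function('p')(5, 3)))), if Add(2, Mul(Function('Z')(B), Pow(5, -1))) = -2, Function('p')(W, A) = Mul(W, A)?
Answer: 243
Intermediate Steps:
Function('p')(W, A) = Mul(A, W)
Function('Z')(B) = -20 (Function('Z')(B) = Add(-10, Mul(5, -2)) = Add(-10, -10) = -20)
Mul(-12, Add(Function('x')(-4), Function('Z')(Function('p')(5, 3)))) = Mul(-12, Add(Pow(-4, -1), -20)) = Mul(-12, Add(Rational(-1, 4), -20)) = Mul(-12, Rational(-81, 4)) = 243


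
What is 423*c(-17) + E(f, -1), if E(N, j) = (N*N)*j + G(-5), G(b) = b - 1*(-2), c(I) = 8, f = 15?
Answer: 3156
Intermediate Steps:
G(b) = 2 + b (G(b) = b + 2 = 2 + b)
E(N, j) = -3 + j*N² (E(N, j) = (N*N)*j + (2 - 5) = N²*j - 3 = j*N² - 3 = -3 + j*N²)
423*c(-17) + E(f, -1) = 423*8 + (-3 - 1*15²) = 3384 + (-3 - 1*225) = 3384 + (-3 - 225) = 3384 - 228 = 3156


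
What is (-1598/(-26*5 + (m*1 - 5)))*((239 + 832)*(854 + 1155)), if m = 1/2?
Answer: 6876638244/269 ≈ 2.5564e+7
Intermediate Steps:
m = ½ ≈ 0.50000
(-1598/(-26*5 + (m*1 - 5)))*((239 + 832)*(854 + 1155)) = (-1598/(-26*5 + ((½)*1 - 5)))*((239 + 832)*(854 + 1155)) = (-1598/(-130 + (½ - 5)))*(1071*2009) = -1598/(-130 - 9/2)*2151639 = -1598/(-269/2)*2151639 = -1598*(-2/269)*2151639 = (3196/269)*2151639 = 6876638244/269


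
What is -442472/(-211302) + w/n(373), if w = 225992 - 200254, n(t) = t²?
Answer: 33499588882/14699117979 ≈ 2.2790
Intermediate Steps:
w = 25738
-442472/(-211302) + w/n(373) = -442472/(-211302) + 25738/(373²) = -442472*(-1/211302) + 25738/139129 = 221236/105651 + 25738*(1/139129) = 221236/105651 + 25738/139129 = 33499588882/14699117979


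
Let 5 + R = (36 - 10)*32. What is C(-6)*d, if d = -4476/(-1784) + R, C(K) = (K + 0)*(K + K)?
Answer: 13318596/223 ≈ 59725.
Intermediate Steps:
R = 827 (R = -5 + (36 - 10)*32 = -5 + 26*32 = -5 + 832 = 827)
C(K) = 2*K² (C(K) = K*(2*K) = 2*K²)
d = 369961/446 (d = -4476/(-1784) + 827 = -4476*(-1/1784) + 827 = 1119/446 + 827 = 369961/446 ≈ 829.51)
C(-6)*d = (2*(-6)²)*(369961/446) = (2*36)*(369961/446) = 72*(369961/446) = 13318596/223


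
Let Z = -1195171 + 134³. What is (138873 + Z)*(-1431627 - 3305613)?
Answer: -6394354975440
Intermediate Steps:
Z = 1210933 (Z = -1195171 + 2406104 = 1210933)
(138873 + Z)*(-1431627 - 3305613) = (138873 + 1210933)*(-1431627 - 3305613) = 1349806*(-4737240) = -6394354975440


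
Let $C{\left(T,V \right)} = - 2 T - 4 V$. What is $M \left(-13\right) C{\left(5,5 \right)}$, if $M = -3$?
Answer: $-1170$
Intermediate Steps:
$C{\left(T,V \right)} = - 4 V - 2 T$
$M \left(-13\right) C{\left(5,5 \right)} = \left(-3\right) \left(-13\right) \left(\left(-4\right) 5 - 10\right) = 39 \left(-20 - 10\right) = 39 \left(-30\right) = -1170$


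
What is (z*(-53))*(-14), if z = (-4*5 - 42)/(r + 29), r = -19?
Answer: -23002/5 ≈ -4600.4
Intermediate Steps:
z = -31/5 (z = (-4*5 - 42)/(-19 + 29) = (-20 - 42)/10 = -62*⅒ = -31/5 ≈ -6.2000)
(z*(-53))*(-14) = -31/5*(-53)*(-14) = (1643/5)*(-14) = -23002/5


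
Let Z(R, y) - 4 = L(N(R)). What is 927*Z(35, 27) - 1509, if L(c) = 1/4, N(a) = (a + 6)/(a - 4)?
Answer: 9723/4 ≈ 2430.8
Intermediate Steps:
N(a) = (6 + a)/(-4 + a)
L(c) = 1/4
Z(R, y) = 17/4 (Z(R, y) = 4 + 1/4 = 17/4)
927*Z(35, 27) - 1509 = 927*(17/4) - 1509 = 15759/4 - 1509 = 9723/4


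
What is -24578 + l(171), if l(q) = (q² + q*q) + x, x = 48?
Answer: 33952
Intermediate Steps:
l(q) = 48 + 2*q² (l(q) = (q² + q*q) + 48 = (q² + q²) + 48 = 2*q² + 48 = 48 + 2*q²)
-24578 + l(171) = -24578 + (48 + 2*171²) = -24578 + (48 + 2*29241) = -24578 + (48 + 58482) = -24578 + 58530 = 33952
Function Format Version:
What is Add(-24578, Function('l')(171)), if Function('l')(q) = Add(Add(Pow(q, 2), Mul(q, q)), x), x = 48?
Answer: 33952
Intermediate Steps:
Function('l')(q) = Add(48, Mul(2, Pow(q, 2))) (Function('l')(q) = Add(Add(Pow(q, 2), Mul(q, q)), 48) = Add(Add(Pow(q, 2), Pow(q, 2)), 48) = Add(Mul(2, Pow(q, 2)), 48) = Add(48, Mul(2, Pow(q, 2))))
Add(-24578, Function('l')(171)) = Add(-24578, Add(48, Mul(2, Pow(171, 2)))) = Add(-24578, Add(48, Mul(2, 29241))) = Add(-24578, Add(48, 58482)) = Add(-24578, 58530) = 33952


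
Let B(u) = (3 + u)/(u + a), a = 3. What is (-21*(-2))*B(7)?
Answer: 42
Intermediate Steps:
B(u) = 1 (B(u) = (3 + u)/(u + 3) = (3 + u)/(3 + u) = 1)
(-21*(-2))*B(7) = -21*(-2)*1 = 42*1 = 42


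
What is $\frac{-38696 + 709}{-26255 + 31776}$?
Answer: $- \frac{37987}{5521} \approx -6.8805$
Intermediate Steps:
$\frac{-38696 + 709}{-26255 + 31776} = - \frac{37987}{5521}$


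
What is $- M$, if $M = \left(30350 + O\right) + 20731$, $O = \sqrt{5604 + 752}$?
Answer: $-51081 - 2 \sqrt{1589} \approx -51161.0$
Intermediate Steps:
$O = 2 \sqrt{1589}$ ($O = \sqrt{6356} = 2 \sqrt{1589} \approx 79.724$)
$M = 51081 + 2 \sqrt{1589}$ ($M = \left(30350 + 2 \sqrt{1589}\right) + 20731 = 51081 + 2 \sqrt{1589} \approx 51161.0$)
$- M = - (51081 + 2 \sqrt{1589}) = -51081 - 2 \sqrt{1589}$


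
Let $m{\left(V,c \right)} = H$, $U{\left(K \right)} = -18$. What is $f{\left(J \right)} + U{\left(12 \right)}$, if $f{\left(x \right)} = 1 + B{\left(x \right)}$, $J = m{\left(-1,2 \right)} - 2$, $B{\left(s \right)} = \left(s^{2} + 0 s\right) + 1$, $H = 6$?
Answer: $0$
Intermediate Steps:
$B{\left(s \right)} = 1 + s^{2}$ ($B{\left(s \right)} = \left(s^{2} + 0\right) + 1 = s^{2} + 1 = 1 + s^{2}$)
$m{\left(V,c \right)} = 6$
$J = 4$ ($J = 6 - 2 = 4$)
$f{\left(x \right)} = 2 + x^{2}$ ($f{\left(x \right)} = 1 + \left(1 + x^{2}\right) = 2 + x^{2}$)
$f{\left(J \right)} + U{\left(12 \right)} = \left(2 + 4^{2}\right) - 18 = \left(2 + 16\right) - 18 = 18 - 18 = 0$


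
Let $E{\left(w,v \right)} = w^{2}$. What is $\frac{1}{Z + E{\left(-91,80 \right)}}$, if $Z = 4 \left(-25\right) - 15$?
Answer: $\frac{1}{8166} \approx 0.00012246$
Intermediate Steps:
$Z = -115$ ($Z = -100 - 15 = -115$)
$\frac{1}{Z + E{\left(-91,80 \right)}} = \frac{1}{-115 + \left(-91\right)^{2}} = \frac{1}{-115 + 8281} = \frac{1}{8166}$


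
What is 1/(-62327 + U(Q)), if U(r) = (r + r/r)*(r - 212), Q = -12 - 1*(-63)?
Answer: -1/70699 ≈ -1.4144e-5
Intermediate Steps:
Q = 51 (Q = -12 + 63 = 51)
U(r) = (1 + r)*(-212 + r) (U(r) = (r + 1)*(-212 + r) = (1 + r)*(-212 + r))
1/(-62327 + U(Q)) = 1/(-62327 + (-212 + 51**2 - 211*51)) = 1/(-62327 + (-212 + 2601 - 10761)) = 1/(-62327 - 8372) = 1/(-70699) = -1/70699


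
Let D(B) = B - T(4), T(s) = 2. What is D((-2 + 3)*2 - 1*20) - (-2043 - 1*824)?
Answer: 2847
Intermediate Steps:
D(B) = -2 + B (D(B) = B - 1*2 = B - 2 = -2 + B)
D((-2 + 3)*2 - 1*20) - (-2043 - 1*824) = (-2 + ((-2 + 3)*2 - 1*20)) - (-2043 - 1*824) = (-2 + (1*2 - 20)) - (-2043 - 824) = (-2 + (2 - 20)) - 1*(-2867) = (-2 - 18) + 2867 = -20 + 2867 = 2847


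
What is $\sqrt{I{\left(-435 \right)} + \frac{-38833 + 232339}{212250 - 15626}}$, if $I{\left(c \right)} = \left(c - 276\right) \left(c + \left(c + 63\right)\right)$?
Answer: $\frac{\sqrt{1386426821208306}}{49156} \approx 757.48$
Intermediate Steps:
$I{\left(c \right)} = \left(-276 + c\right) \left(63 + 2 c\right)$ ($I{\left(c \right)} = \left(-276 + c\right) \left(c + \left(63 + c\right)\right) = \left(-276 + c\right) \left(63 + 2 c\right)$)
$\sqrt{I{\left(-435 \right)} + \frac{-38833 + 232339}{212250 - 15626}} = \sqrt{\left(-17388 - -212715 + 2 \left(-435\right)^{2}\right) + \frac{-38833 + 232339}{212250 - 15626}} = \sqrt{\left(-17388 + 212715 + 2 \cdot 189225\right) + \frac{193506}{212250 - 15626}} = \sqrt{\left(-17388 + 212715 + 378450\right) + \frac{193506}{212250 - 15626}} = \sqrt{573777 + \frac{193506}{196624}} = \sqrt{573777 + 193506 \cdot \frac{1}{196624}} = \sqrt{573777 + \frac{96753}{98312}} = \sqrt{\frac{56409261177}{98312}} = \frac{\sqrt{1386426821208306}}{49156}$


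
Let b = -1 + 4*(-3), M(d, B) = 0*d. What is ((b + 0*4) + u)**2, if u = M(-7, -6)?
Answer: 169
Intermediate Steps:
M(d, B) = 0
u = 0
b = -13 (b = -1 - 12 = -13)
((b + 0*4) + u)**2 = ((-13 + 0*4) + 0)**2 = ((-13 + 0) + 0)**2 = (-13 + 0)**2 = (-13)**2 = 169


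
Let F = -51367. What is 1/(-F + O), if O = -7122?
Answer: 1/44245 ≈ 2.2601e-5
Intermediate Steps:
1/(-F + O) = 1/(-1*(-51367) - 7122) = 1/(51367 - 7122) = 1/44245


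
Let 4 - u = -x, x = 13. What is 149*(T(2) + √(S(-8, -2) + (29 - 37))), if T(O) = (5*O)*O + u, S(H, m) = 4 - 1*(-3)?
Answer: 5513 + 149*I ≈ 5513.0 + 149.0*I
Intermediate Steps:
S(H, m) = 7 (S(H, m) = 4 + 3 = 7)
u = 17 (u = 4 - (-1)*13 = 4 - 1*(-13) = 4 + 13 = 17)
T(O) = 17 + 5*O² (T(O) = (5*O)*O + 17 = 5*O² + 17 = 17 + 5*O²)
149*(T(2) + √(S(-8, -2) + (29 - 37))) = 149*((17 + 5*2²) + √(7 + (29 - 37))) = 149*((17 + 5*4) + √(7 - 8)) = 149*((17 + 20) + √(-1)) = 149*(37 + I) = 5513 + 149*I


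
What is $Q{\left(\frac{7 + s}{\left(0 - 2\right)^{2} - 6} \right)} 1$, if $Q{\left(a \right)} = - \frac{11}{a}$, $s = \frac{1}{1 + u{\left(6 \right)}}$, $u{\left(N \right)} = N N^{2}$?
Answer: $\frac{2387}{760} \approx 3.1408$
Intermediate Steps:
$u{\left(N \right)} = N^{3}$
$s = \frac{1}{217}$ ($s = \frac{1}{1 + 6^{3}} = \frac{1}{1 + 216} = \frac{1}{217} \approx 0.0046083$)
$Q{\left(\frac{7 + s}{\left(0 - 2\right)^{2} - 6} \right)} 1 = - \frac{11}{\left(7 + \frac{1}{217}\right) \frac{1}{\left(0 - 2\right)^{2} - 6}} \cdot 1 = - \frac{11}{\frac{1520}{217} \frac{1}{\left(-2\right)^{2} - 6}} \cdot 1 = - \frac{11}{\frac{1520}{217} \frac{1}{4 - 6}} \cdot 1 = - \frac{11}{\frac{1520}{217} \frac{1}{-2}} \cdot 1 = - \frac{11}{\frac{1520}{217} \left(- \frac{1}{2}\right)} 1 = - \frac{11}{- \frac{760}{217}} \cdot 1 = \left(-11\right) \left(- \frac{217}{760}\right) 1 = \frac{2387}{760} \cdot 1 = \frac{2387}{760}$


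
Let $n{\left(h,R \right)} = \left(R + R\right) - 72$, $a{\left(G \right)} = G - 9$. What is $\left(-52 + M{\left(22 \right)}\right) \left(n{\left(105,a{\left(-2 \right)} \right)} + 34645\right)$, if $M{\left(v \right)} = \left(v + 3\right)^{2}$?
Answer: $19797723$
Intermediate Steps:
$a{\left(G \right)} = -9 + G$ ($a{\left(G \right)} = G - 9 = -9 + G$)
$n{\left(h,R \right)} = -72 + 2 R$ ($n{\left(h,R \right)} = 2 R - 72 = -72 + 2 R$)
$M{\left(v \right)} = \left(3 + v\right)^{2}$
$\left(-52 + M{\left(22 \right)}\right) \left(n{\left(105,a{\left(-2 \right)} \right)} + 34645\right) = \left(-52 + \left(3 + 22\right)^{2}\right) \left(\left(-72 + 2 \left(-9 - 2\right)\right) + 34645\right) = \left(-52 + 25^{2}\right) \left(\left(-72 + 2 \left(-11\right)\right) + 34645\right) = \left(-52 + 625\right) \left(\left(-72 - 22\right) + 34645\right) = 573 \left(-94 + 34645\right) = 573 \cdot 34551 = 19797723$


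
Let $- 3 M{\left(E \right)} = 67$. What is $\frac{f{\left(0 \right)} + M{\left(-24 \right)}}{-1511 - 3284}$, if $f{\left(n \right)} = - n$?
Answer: $\frac{67}{14385} \approx 0.0046576$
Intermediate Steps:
$M{\left(E \right)} = - \frac{67}{3}$ ($M{\left(E \right)} = \left(- \frac{1}{3}\right) 67 = - \frac{67}{3}$)
$\frac{f{\left(0 \right)} + M{\left(-24 \right)}}{-1511 - 3284} = \frac{\left(-1\right) 0 - \frac{67}{3}}{-1511 - 3284} = \frac{0 - \frac{67}{3}}{-4795} = \left(- \frac{67}{3}\right) \left(- \frac{1}{4795}\right) = \frac{67}{14385}$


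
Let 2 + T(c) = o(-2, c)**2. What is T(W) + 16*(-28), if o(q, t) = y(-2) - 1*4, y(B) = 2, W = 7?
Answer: -446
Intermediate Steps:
o(q, t) = -2 (o(q, t) = 2 - 1*4 = 2 - 4 = -2)
T(c) = 2 (T(c) = -2 + (-2)**2 = -2 + 4 = 2)
T(W) + 16*(-28) = 2 + 16*(-28) = 2 - 448 = -446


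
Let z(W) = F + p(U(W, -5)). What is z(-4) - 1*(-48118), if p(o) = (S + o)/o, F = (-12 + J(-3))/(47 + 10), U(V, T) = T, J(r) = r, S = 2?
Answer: 4571242/95 ≈ 48118.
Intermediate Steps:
F = -5/19 (F = (-12 - 3)/(47 + 10) = -15/57 = -15*1/57 = -5/19 ≈ -0.26316)
p(o) = (2 + o)/o
z(W) = 32/95 (z(W) = -5/19 + (2 - 5)/(-5) = -5/19 - ⅕*(-3) = -5/19 + ⅗ = 32/95)
z(-4) - 1*(-48118) = 32/95 - 1*(-48118) = 32/95 + 48118 = 4571242/95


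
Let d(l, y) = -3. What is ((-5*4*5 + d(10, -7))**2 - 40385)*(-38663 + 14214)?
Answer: 727993424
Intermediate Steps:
((-5*4*5 + d(10, -7))**2 - 40385)*(-38663 + 14214) = ((-5*4*5 - 3)**2 - 40385)*(-38663 + 14214) = ((-20*5 - 3)**2 - 40385)*(-24449) = ((-100 - 3)**2 - 40385)*(-24449) = ((-103)**2 - 40385)*(-24449) = (10609 - 40385)*(-24449) = -29776*(-24449) = 727993424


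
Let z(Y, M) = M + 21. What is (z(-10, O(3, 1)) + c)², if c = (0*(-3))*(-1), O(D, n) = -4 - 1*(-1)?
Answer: 324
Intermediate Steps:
O(D, n) = -3 (O(D, n) = -4 + 1 = -3)
c = 0 (c = 0*(-1) = 0)
z(Y, M) = 21 + M
(z(-10, O(3, 1)) + c)² = ((21 - 3) + 0)² = (18 + 0)² = 18² = 324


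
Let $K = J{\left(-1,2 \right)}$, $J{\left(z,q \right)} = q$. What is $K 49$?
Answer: $98$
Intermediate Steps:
$K = 2$
$K 49 = 2 \cdot 49 = 98$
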